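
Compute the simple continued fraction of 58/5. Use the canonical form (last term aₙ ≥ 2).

58 = 11*5 + 3
5 = 1*3 + 2
3 = 1*2 + 1
2 = 2*1 + 0  (stop)
So 58/5 = [11; 1, 1, 2].

[11; 1, 1, 2]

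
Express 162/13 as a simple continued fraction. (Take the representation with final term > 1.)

[12; 2, 6]

162 = 12×13 + 6
13 = 2×6 + 1
6 = 6×1 + 0  (stop)
So 162/13 = [12; 2, 6].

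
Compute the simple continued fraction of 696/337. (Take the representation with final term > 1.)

696 = 2·337 + 22
337 = 15·22 + 7
22 = 3·7 + 1
7 = 7·1 + 0  (stop)
So 696/337 = [2; 15, 3, 7].

[2; 15, 3, 7]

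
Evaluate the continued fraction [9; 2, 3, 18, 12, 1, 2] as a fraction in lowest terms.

Using pₖ = aₖpₖ₋₁ + pₖ₋₂ and qₖ = aₖqₖ₋₁ + qₖ₋₂:
  k=0: a=9, p=9, q=1
  k=1: a=2, p=19, q=2
  k=2: a=3, p=66, q=7
  k=3: a=18, p=1207, q=128
  k=4: a=12, p=14550, q=1543
  k=5: a=1, p=15757, q=1671
  k=6: a=2, p=46064, q=4885

46064/4885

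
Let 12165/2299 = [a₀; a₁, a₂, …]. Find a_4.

7

12165 = 5·2299 + 670   →  a_0 = 5
2299 = 3·670 + 289   →  a_1 = 3
670 = 2·289 + 92   →  a_2 = 2
289 = 3·92 + 13   →  a_3 = 3
92 = 7·13 + 1   →  a_4 = 7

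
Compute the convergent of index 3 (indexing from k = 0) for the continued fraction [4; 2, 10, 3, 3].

291/65

Using pₖ = aₖpₖ₋₁ + pₖ₋₂, qₖ = aₖqₖ₋₁ + qₖ₋₂ (with p₋₁=1, p₋₂=0, q₋₁=0, q₋₂=1):
  k=0: a=4, p=4, q=1
  k=1: a=2, p=9, q=2
  k=2: a=10, p=94, q=21
  k=3: a=3, p=291, q=65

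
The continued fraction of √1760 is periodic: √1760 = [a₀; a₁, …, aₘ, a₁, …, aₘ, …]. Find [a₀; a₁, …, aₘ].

[41; 1, 19, 1, 82]

a₀ = ⌊√1760⌋ = 41.
With m₀=0, d₀=1 and mₖ₊₁ = dₖaₖ − mₖ, dₖ₊₁ = (n − mₖ₊₁²)/dₖ, aₖ₊₁ = ⌊(a₀+mₖ₊₁)/dₖ₊₁⌋:
  k=1: m=41, d=79, a=1
  k=2: m=38, d=4, a=19
  k=3: m=38, d=79, a=1
  k=4: m=41, d=1, a=82
d=1 and a=2a₀=82 at k=4, so the next step gives (m, d) = (41, 79) again — its k=1 value — and the period has length 4.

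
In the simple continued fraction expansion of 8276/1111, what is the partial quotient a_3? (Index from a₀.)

8276 = 7·1111 + 499   →  a_0 = 7
1111 = 2·499 + 113   →  a_1 = 2
499 = 4·113 + 47   →  a_2 = 4
113 = 2·47 + 19   →  a_3 = 2

2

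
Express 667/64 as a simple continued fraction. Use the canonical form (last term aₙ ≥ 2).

667 = 10·64 + 27
64 = 2·27 + 10
27 = 2·10 + 7
10 = 1·7 + 3
7 = 2·3 + 1
3 = 3·1 + 0  (stop)
So 667/64 = [10; 2, 2, 1, 2, 3].

[10; 2, 2, 1, 2, 3]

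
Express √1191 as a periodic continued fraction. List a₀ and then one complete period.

a₀ = ⌊√1191⌋ = 34.
With m₀=0, d₀=1 and mₖ₊₁ = dₖaₖ − mₖ, dₖ₊₁ = (n − mₖ₊₁²)/dₖ, aₖ₊₁ = ⌊(a₀+mₖ₊₁)/dₖ₊₁⌋:
  k=1: m=34, d=35, a=1
  k=2: m=1, d=34, a=1
  k=3: m=33, d=3, a=22
  k=4: m=33, d=34, a=1
  k=5: m=1, d=35, a=1
  k=6: m=34, d=1, a=68
d=1 and a=2a₀=68 at k=6, so the next step gives (m, d) = (34, 35) again — its k=1 value — and the period has length 6.

[34; 1, 1, 22, 1, 1, 68]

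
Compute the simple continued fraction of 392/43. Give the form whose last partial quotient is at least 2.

392 = 9*43 + 5
43 = 8*5 + 3
5 = 1*3 + 2
3 = 1*2 + 1
2 = 2*1 + 0  (stop)
So 392/43 = [9; 8, 1, 1, 2].

[9; 8, 1, 1, 2]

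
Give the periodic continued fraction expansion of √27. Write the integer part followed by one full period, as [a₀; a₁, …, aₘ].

a₀ = ⌊√27⌋ = 5.
With m₀=0, d₀=1 and mₖ₊₁ = dₖaₖ − mₖ, dₖ₊₁ = (n − mₖ₊₁²)/dₖ, aₖ₊₁ = ⌊(a₀+mₖ₊₁)/dₖ₊₁⌋:
  k=1: m=5, d=2, a=5
  k=2: m=5, d=1, a=10
d=1 and a=2a₀=10 at k=2, so the next step gives (m, d) = (5, 2) again — its k=1 value — and the period has length 2.

[5; 5, 10]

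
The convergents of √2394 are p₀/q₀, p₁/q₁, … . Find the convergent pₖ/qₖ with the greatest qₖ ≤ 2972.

67081/1371

√2394 = [48; 1, 12, 1, 96, …] (period length 4).
Convergents:
  p_0/q_0 = 48/1
  p_1/q_1 = 49/1
  p_2/q_2 = 636/13
  p_3/q_3 = 685/14
  p_4/q_4 = 66396/1357
  p_5/q_5 = 67081/1371
  p_6/q_6 = 871368/17809
q_5 = 1371 ≤ 2972 < 17809 = q_6, so the answer is 67081/1371.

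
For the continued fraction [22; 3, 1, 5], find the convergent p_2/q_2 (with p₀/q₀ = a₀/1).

Using pₖ = aₖpₖ₋₁ + pₖ₋₂, qₖ = aₖqₖ₋₁ + qₖ₋₂ (with p₋₁=1, p₋₂=0, q₋₁=0, q₋₂=1):
  k=0: a=22, p=22, q=1
  k=1: a=3, p=67, q=3
  k=2: a=1, p=89, q=4

89/4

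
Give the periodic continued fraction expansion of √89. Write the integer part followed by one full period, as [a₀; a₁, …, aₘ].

a₀ = ⌊√89⌋ = 9.
With m₀=0, d₀=1 and mₖ₊₁ = dₖaₖ − mₖ, dₖ₊₁ = (n − mₖ₊₁²)/dₖ, aₖ₊₁ = ⌊(a₀+mₖ₊₁)/dₖ₊₁⌋:
  k=1: m=9, d=8, a=2
  k=2: m=7, d=5, a=3
  k=3: m=8, d=5, a=3
  k=4: m=7, d=8, a=2
  k=5: m=9, d=1, a=18
d=1 and a=2a₀=18 at k=5, so the next step gives (m, d) = (9, 8) again — its k=1 value — and the period has length 5.

[9; 2, 3, 3, 2, 18]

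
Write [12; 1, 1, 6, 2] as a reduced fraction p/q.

351/28

Fold from the inside: start with 2/1.
  6 + 1/2 = 13/2
  1 + 2/13 = 15/13
  1 + 13/15 = 28/15
  12 + 15/28 = 351/28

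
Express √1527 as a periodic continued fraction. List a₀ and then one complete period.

a₀ = ⌊√1527⌋ = 39.

[39; 13, 78]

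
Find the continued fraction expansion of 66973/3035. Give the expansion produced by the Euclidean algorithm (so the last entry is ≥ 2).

[22; 14, 1, 19, 3, 3]

66973 = 22*3035 + 203
3035 = 14*203 + 193
203 = 1*193 + 10
193 = 19*10 + 3
10 = 3*3 + 1
3 = 3*1 + 0  (stop)
So 66973/3035 = [22; 14, 1, 19, 3, 3].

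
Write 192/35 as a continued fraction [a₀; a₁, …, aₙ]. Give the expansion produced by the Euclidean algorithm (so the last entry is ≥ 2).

192 = 5×35 + 17
35 = 2×17 + 1
17 = 17×1 + 0  (stop)
So 192/35 = [5; 2, 17].

[5; 2, 17]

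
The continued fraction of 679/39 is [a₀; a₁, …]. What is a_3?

3

679 = 17·39 + 16   →  a_0 = 17
39 = 2·16 + 7   →  a_1 = 2
16 = 2·7 + 2   →  a_2 = 2
7 = 3·2 + 1   →  a_3 = 3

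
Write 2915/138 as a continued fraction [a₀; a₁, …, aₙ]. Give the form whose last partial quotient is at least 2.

2915 = 21×138 + 17
138 = 8×17 + 2
17 = 8×2 + 1
2 = 2×1 + 0  (stop)
So 2915/138 = [21; 8, 8, 2].

[21; 8, 8, 2]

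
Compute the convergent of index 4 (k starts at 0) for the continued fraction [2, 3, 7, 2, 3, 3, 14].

378/163

Using pₖ = aₖpₖ₋₁ + pₖ₋₂, qₖ = aₖqₖ₋₁ + qₖ₋₂ (with p₋₁=1, p₋₂=0, q₋₁=0, q₋₂=1):
  k=0: a=2, p=2, q=1
  k=1: a=3, p=7, q=3
  k=2: a=7, p=51, q=22
  k=3: a=2, p=109, q=47
  k=4: a=3, p=378, q=163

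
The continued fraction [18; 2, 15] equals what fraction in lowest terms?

573/31

Fold from the inside: start with 15/1.
  2 + 1/15 = 31/15
  18 + 15/31 = 573/31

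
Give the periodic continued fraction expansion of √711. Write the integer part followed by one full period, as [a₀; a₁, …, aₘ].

[26; 1, 1, 1, 52]

a₀ = ⌊√711⌋ = 26.
With m₀=0, d₀=1 and mₖ₊₁ = dₖaₖ − mₖ, dₖ₊₁ = (n − mₖ₊₁²)/dₖ, aₖ₊₁ = ⌊(a₀+mₖ₊₁)/dₖ₊₁⌋:
  k=1: m=26, d=35, a=1
  k=2: m=9, d=18, a=1
  k=3: m=9, d=35, a=1
  k=4: m=26, d=1, a=52
d=1 and a=2a₀=52 at k=4, so the next step gives (m, d) = (26, 35) again — its k=1 value — and the period has length 4.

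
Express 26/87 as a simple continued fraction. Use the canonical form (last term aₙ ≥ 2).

[0; 3, 2, 1, 8]

26 = 0·87 + 26
87 = 3·26 + 9
26 = 2·9 + 8
9 = 1·8 + 1
8 = 8·1 + 0  (stop)
So 26/87 = [0; 3, 2, 1, 8].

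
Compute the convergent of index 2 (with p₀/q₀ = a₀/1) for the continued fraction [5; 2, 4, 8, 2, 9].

49/9

Using pₖ = aₖpₖ₋₁ + pₖ₋₂, qₖ = aₖqₖ₋₁ + qₖ₋₂ (with p₋₁=1, p₋₂=0, q₋₁=0, q₋₂=1):
  k=0: a=5, p=5, q=1
  k=1: a=2, p=11, q=2
  k=2: a=4, p=49, q=9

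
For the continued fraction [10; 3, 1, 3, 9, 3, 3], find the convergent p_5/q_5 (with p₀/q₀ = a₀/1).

Using pₖ = aₖpₖ₋₁ + pₖ₋₂, qₖ = aₖqₖ₋₁ + qₖ₋₂ (with p₋₁=1, p₋₂=0, q₋₁=0, q₋₂=1):
  k=0: a=10, p=10, q=1
  k=1: a=3, p=31, q=3
  k=2: a=1, p=41, q=4
  k=3: a=3, p=154, q=15
  k=4: a=9, p=1427, q=139
  k=5: a=3, p=4435, q=432

4435/432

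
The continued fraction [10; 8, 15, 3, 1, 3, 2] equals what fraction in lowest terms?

Fold from the inside: start with 2/1.
  3 + 1/2 = 7/2
  1 + 2/7 = 9/7
  3 + 7/9 = 34/9
  15 + 9/34 = 519/34
  8 + 34/519 = 4186/519
  10 + 519/4186 = 42379/4186

42379/4186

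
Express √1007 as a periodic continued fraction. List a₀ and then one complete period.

[31; 1, 2, 1, 2, 1, 62]

a₀ = ⌊√1007⌋ = 31.
With m₀=0, d₀=1 and mₖ₊₁ = dₖaₖ − mₖ, dₖ₊₁ = (n − mₖ₊₁²)/dₖ, aₖ₊₁ = ⌊(a₀+mₖ₊₁)/dₖ₊₁⌋:
  k=1: m=31, d=46, a=1
  k=2: m=15, d=17, a=2
  k=3: m=19, d=38, a=1
  k=4: m=19, d=17, a=2
  k=5: m=15, d=46, a=1
  k=6: m=31, d=1, a=62
d=1 and a=2a₀=62 at k=6, so the next step gives (m, d) = (31, 46) again — its k=1 value — and the period has length 6.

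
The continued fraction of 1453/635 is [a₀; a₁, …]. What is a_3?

1453 = 2·635 + 183   →  a_0 = 2
635 = 3·183 + 86   →  a_1 = 3
183 = 2·86 + 11   →  a_2 = 2
86 = 7·11 + 9   →  a_3 = 7

7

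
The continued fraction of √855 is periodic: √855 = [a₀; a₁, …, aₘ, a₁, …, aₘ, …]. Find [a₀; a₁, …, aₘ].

[29; 4, 6, 4, 58]

a₀ = ⌊√855⌋ = 29.
With m₀=0, d₀=1 and mₖ₊₁ = dₖaₖ − mₖ, dₖ₊₁ = (n − mₖ₊₁²)/dₖ, aₖ₊₁ = ⌊(a₀+mₖ₊₁)/dₖ₊₁⌋:
  k=1: m=29, d=14, a=4
  k=2: m=27, d=9, a=6
  k=3: m=27, d=14, a=4
  k=4: m=29, d=1, a=58
d=1 and a=2a₀=58 at k=4, so the next step gives (m, d) = (29, 14) again — its k=1 value — and the period has length 4.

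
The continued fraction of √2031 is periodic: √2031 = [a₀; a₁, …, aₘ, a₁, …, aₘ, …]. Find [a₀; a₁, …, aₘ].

[45; 15, 90]

a₀ = ⌊√2031⌋ = 45.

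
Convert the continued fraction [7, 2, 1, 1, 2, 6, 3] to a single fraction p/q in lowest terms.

Fold from the inside: start with 3/1.
  6 + 1/3 = 19/3
  2 + 3/19 = 41/19
  1 + 19/41 = 60/41
  1 + 41/60 = 101/60
  2 + 60/101 = 262/101
  7 + 101/262 = 1935/262

1935/262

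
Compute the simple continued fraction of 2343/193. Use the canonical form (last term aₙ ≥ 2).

[12; 7, 6, 1, 3]

2343 = 12×193 + 27
193 = 7×27 + 4
27 = 6×4 + 3
4 = 1×3 + 1
3 = 3×1 + 0  (stop)
So 2343/193 = [12; 7, 6, 1, 3].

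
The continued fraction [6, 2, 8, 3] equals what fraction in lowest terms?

343/53

Fold from the inside: start with 3/1.
  8 + 1/3 = 25/3
  2 + 3/25 = 53/25
  6 + 25/53 = 343/53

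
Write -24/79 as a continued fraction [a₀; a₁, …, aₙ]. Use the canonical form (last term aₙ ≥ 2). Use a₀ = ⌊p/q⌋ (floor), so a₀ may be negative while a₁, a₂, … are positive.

-24 = -1·79 + 55
79 = 1·55 + 24
55 = 2·24 + 7
24 = 3·7 + 3
7 = 2·3 + 1
3 = 3·1 + 0  (stop)
So -24/79 = [-1; 1, 2, 3, 2, 3].

[-1; 1, 2, 3, 2, 3]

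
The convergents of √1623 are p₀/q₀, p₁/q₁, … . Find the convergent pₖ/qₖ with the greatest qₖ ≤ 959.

15188/377

√1623 = [40; 3, 2, 26, 2, 3, 80, …] (period length 6).
Convergents:
  p_0/q_0 = 40/1
  p_1/q_1 = 121/3
  p_2/q_2 = 282/7
  p_3/q_3 = 7453/185
  p_4/q_4 = 15188/377
  p_5/q_5 = 53017/1316
q_4 = 377 ≤ 959 < 1316 = q_5, so the answer is 15188/377.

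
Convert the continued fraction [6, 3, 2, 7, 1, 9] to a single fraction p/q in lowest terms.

Using pₖ = aₖpₖ₋₁ + pₖ₋₂ and qₖ = aₖqₖ₋₁ + qₖ₋₂:
  k=0: a=6, p=6, q=1
  k=1: a=3, p=19, q=3
  k=2: a=2, p=44, q=7
  k=3: a=7, p=327, q=52
  k=4: a=1, p=371, q=59
  k=5: a=9, p=3666, q=583

3666/583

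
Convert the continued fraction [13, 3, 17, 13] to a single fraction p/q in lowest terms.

Fold from the inside: start with 13/1.
  17 + 1/13 = 222/13
  3 + 13/222 = 679/222
  13 + 222/679 = 9049/679

9049/679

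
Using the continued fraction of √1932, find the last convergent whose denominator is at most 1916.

√1932 = [43; 1, 20, 1, 86, …] (period length 4).
Convergents:
  p_0/q_0 = 43/1
  p_1/q_1 = 44/1
  p_2/q_2 = 923/21
  p_3/q_3 = 967/22
  p_4/q_4 = 84085/1913
  p_5/q_5 = 85052/1935
q_4 = 1913 ≤ 1916 < 1935 = q_5, so the answer is 84085/1913.

84085/1913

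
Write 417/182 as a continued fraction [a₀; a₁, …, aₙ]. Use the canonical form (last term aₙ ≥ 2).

[2; 3, 2, 3, 3, 2]

417 = 2*182 + 53
182 = 3*53 + 23
53 = 2*23 + 7
23 = 3*7 + 2
7 = 3*2 + 1
2 = 2*1 + 0  (stop)
So 417/182 = [2; 3, 2, 3, 3, 2].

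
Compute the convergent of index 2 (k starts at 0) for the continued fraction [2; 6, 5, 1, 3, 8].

67/31

Using pₖ = aₖpₖ₋₁ + pₖ₋₂, qₖ = aₖqₖ₋₁ + qₖ₋₂ (with p₋₁=1, p₋₂=0, q₋₁=0, q₋₂=1):
  k=0: a=2, p=2, q=1
  k=1: a=6, p=13, q=6
  k=2: a=5, p=67, q=31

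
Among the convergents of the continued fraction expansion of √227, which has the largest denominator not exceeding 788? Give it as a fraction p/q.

√227 = [15; 15, 30, …] (period length 2).
Convergents:
  p_0/q_0 = 15/1
  p_1/q_1 = 226/15
  p_2/q_2 = 6795/451
  p_3/q_3 = 102151/6780
q_2 = 451 ≤ 788 < 6780 = q_3, so the answer is 6795/451.

6795/451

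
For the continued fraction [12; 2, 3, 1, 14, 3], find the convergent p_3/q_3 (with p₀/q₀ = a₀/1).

112/9

Using pₖ = aₖpₖ₋₁ + pₖ₋₂, qₖ = aₖqₖ₋₁ + qₖ₋₂ (with p₋₁=1, p₋₂=0, q₋₁=0, q₋₂=1):
  k=0: a=12, p=12, q=1
  k=1: a=2, p=25, q=2
  k=2: a=3, p=87, q=7
  k=3: a=1, p=112, q=9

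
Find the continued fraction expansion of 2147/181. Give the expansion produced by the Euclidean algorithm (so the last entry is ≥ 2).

[11; 1, 6, 4, 6]

2147 = 11*181 + 156
181 = 1*156 + 25
156 = 6*25 + 6
25 = 4*6 + 1
6 = 6*1 + 0  (stop)
So 2147/181 = [11; 1, 6, 4, 6].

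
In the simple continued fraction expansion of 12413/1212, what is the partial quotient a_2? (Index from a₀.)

7

12413 = 10·1212 + 293   →  a_0 = 10
1212 = 4·293 + 40   →  a_1 = 4
293 = 7·40 + 13   →  a_2 = 7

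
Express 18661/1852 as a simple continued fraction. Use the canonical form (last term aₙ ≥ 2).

18661 = 10×1852 + 141
1852 = 13×141 + 19
141 = 7×19 + 8
19 = 2×8 + 3
8 = 2×3 + 2
3 = 1×2 + 1
2 = 2×1 + 0  (stop)
So 18661/1852 = [10; 13, 7, 2, 2, 1, 2].

[10; 13, 7, 2, 2, 1, 2]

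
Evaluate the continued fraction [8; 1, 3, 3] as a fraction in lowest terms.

Fold from the inside: start with 3/1.
  3 + 1/3 = 10/3
  1 + 3/10 = 13/10
  8 + 10/13 = 114/13

114/13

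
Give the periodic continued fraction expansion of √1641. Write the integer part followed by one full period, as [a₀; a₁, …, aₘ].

a₀ = ⌊√1641⌋ = 40.
With m₀=0, d₀=1 and mₖ₊₁ = dₖaₖ − mₖ, dₖ₊₁ = (n − mₖ₊₁²)/dₖ, aₖ₊₁ = ⌊(a₀+mₖ₊₁)/dₖ₊₁⌋:
  k=1: m=40, d=41, a=1
  k=2: m=1, d=40, a=1
  k=3: m=39, d=3, a=26
  k=4: m=39, d=40, a=1
  k=5: m=1, d=41, a=1
  k=6: m=40, d=1, a=80
d=1 and a=2a₀=80 at k=6, so the next step gives (m, d) = (40, 41) again — its k=1 value — and the period has length 6.

[40; 1, 1, 26, 1, 1, 80]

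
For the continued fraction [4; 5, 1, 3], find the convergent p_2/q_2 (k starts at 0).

25/6

Using pₖ = aₖpₖ₋₁ + pₖ₋₂, qₖ = aₖqₖ₋₁ + qₖ₋₂ (with p₋₁=1, p₋₂=0, q₋₁=0, q₋₂=1):
  k=0: a=4, p=4, q=1
  k=1: a=5, p=21, q=5
  k=2: a=1, p=25, q=6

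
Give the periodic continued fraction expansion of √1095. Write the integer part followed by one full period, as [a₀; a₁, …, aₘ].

a₀ = ⌊√1095⌋ = 33.

[33; 11, 66]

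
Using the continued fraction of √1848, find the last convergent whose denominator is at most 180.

3697/86

√1848 = [42; 1, 84, …] (period length 2).
Convergents:
  p_0/q_0 = 42/1
  p_1/q_1 = 43/1
  p_2/q_2 = 3654/85
  p_3/q_3 = 3697/86
  p_4/q_4 = 314202/7309
q_3 = 86 ≤ 180 < 7309 = q_4, so the answer is 3697/86.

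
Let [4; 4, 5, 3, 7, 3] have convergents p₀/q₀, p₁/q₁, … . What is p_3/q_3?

284/67

Using pₖ = aₖpₖ₋₁ + pₖ₋₂, qₖ = aₖqₖ₋₁ + qₖ₋₂ (with p₋₁=1, p₋₂=0, q₋₁=0, q₋₂=1):
  k=0: a=4, p=4, q=1
  k=1: a=4, p=17, q=4
  k=2: a=5, p=89, q=21
  k=3: a=3, p=284, q=67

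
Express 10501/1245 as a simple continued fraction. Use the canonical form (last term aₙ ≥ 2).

10501 = 8*1245 + 541
1245 = 2*541 + 163
541 = 3*163 + 52
163 = 3*52 + 7
52 = 7*7 + 3
7 = 2*3 + 1
3 = 3*1 + 0  (stop)
So 10501/1245 = [8; 2, 3, 3, 7, 2, 3].

[8; 2, 3, 3, 7, 2, 3]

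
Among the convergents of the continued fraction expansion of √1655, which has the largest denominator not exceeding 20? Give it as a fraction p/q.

√1655 = [40; 1, 2, 7, 16, 7, 2, 1, 80, …] (period length 8).
Convergents:
  p_0/q_0 = 40/1
  p_1/q_1 = 41/1
  p_2/q_2 = 122/3
  p_3/q_3 = 895/22
q_2 = 3 ≤ 20 < 22 = q_3, so the answer is 122/3.

122/3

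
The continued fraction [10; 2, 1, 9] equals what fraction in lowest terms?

300/29

Fold from the inside: start with 9/1.
  1 + 1/9 = 10/9
  2 + 9/10 = 29/10
  10 + 10/29 = 300/29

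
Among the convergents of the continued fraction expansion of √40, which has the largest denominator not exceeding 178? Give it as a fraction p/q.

√40 = [6; 3, 12, …] (period length 2).
Convergents:
  p_0/q_0 = 6/1
  p_1/q_1 = 19/3
  p_2/q_2 = 234/37
  p_3/q_3 = 721/114
  p_4/q_4 = 8886/1405
q_3 = 114 ≤ 178 < 1405 = q_4, so the answer is 721/114.

721/114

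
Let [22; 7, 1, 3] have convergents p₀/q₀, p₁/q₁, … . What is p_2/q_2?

177/8

Using pₖ = aₖpₖ₋₁ + pₖ₋₂, qₖ = aₖqₖ₋₁ + qₖ₋₂ (with p₋₁=1, p₋₂=0, q₋₁=0, q₋₂=1):
  k=0: a=22, p=22, q=1
  k=1: a=7, p=155, q=7
  k=2: a=1, p=177, q=8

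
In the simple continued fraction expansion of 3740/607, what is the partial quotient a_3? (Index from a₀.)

6

3740 = 6·607 + 98   →  a_0 = 6
607 = 6·98 + 19   →  a_1 = 6
98 = 5·19 + 3   →  a_2 = 5
19 = 6·3 + 1   →  a_3 = 6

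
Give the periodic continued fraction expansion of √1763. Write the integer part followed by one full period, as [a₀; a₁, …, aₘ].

a₀ = ⌊√1763⌋ = 41.
With m₀=0, d₀=1 and mₖ₊₁ = dₖaₖ − mₖ, dₖ₊₁ = (n − mₖ₊₁²)/dₖ, aₖ₊₁ = ⌊(a₀+mₖ₊₁)/dₖ₊₁⌋:
  k=1: m=41, d=82, a=1
  k=2: m=41, d=1, a=82
d=1 and a=2a₀=82 at k=2, so the next step gives (m, d) = (41, 82) again — its k=1 value — and the period has length 2.

[41; 1, 82]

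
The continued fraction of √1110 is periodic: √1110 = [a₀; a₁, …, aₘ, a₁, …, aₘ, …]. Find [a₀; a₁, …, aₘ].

[33; 3, 6, 3, 66]

a₀ = ⌊√1110⌋ = 33.
With m₀=0, d₀=1 and mₖ₊₁ = dₖaₖ − mₖ, dₖ₊₁ = (n − mₖ₊₁²)/dₖ, aₖ₊₁ = ⌊(a₀+mₖ₊₁)/dₖ₊₁⌋:
  k=1: m=33, d=21, a=3
  k=2: m=30, d=10, a=6
  k=3: m=30, d=21, a=3
  k=4: m=33, d=1, a=66
d=1 and a=2a₀=66 at k=4, so the next step gives (m, d) = (33, 21) again — its k=1 value — and the period has length 4.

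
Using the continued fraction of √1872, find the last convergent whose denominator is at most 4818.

168610/3897

√1872 = [43; 3, 1, 3, 86, …] (period length 4).
Convergents:
  p_0/q_0 = 43/1
  p_1/q_1 = 130/3
  p_2/q_2 = 173/4
  p_3/q_3 = 649/15
  p_4/q_4 = 55987/1294
  p_5/q_5 = 168610/3897
  p_6/q_6 = 224597/5191
q_5 = 3897 ≤ 4818 < 5191 = q_6, so the answer is 168610/3897.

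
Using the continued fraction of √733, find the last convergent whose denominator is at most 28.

√733 = [27; 13, 1, 1, 13, 54, …] (period length 5).
Convergents:
  p_0/q_0 = 27/1
  p_1/q_1 = 352/13
  p_2/q_2 = 379/14
  p_3/q_3 = 731/27
  p_4/q_4 = 9882/365
q_3 = 27 ≤ 28 < 365 = q_4, so the answer is 731/27.

731/27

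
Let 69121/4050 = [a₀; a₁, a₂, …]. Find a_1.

14

69121 = 17·4050 + 271   →  a_0 = 17
4050 = 14·271 + 256   →  a_1 = 14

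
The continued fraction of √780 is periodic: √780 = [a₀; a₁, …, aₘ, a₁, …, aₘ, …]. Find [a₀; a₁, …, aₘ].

a₀ = ⌊√780⌋ = 27.
With m₀=0, d₀=1 and mₖ₊₁ = dₖaₖ − mₖ, dₖ₊₁ = (n − mₖ₊₁²)/dₖ, aₖ₊₁ = ⌊(a₀+mₖ₊₁)/dₖ₊₁⌋:
  k=1: m=27, d=51, a=1
  k=2: m=24, d=4, a=12
  k=3: m=24, d=51, a=1
  k=4: m=27, d=1, a=54
d=1 and a=2a₀=54 at k=4, so the next step gives (m, d) = (27, 51) again — its k=1 value — and the period has length 4.

[27; 1, 12, 1, 54]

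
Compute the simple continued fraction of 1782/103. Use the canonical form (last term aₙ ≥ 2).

1782 = 17·103 + 31
103 = 3·31 + 10
31 = 3·10 + 1
10 = 10·1 + 0  (stop)
So 1782/103 = [17; 3, 3, 10].

[17; 3, 3, 10]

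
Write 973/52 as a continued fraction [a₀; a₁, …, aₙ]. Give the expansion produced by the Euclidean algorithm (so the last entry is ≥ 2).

973 = 18×52 + 37
52 = 1×37 + 15
37 = 2×15 + 7
15 = 2×7 + 1
7 = 7×1 + 0  (stop)
So 973/52 = [18; 1, 2, 2, 7].

[18; 1, 2, 2, 7]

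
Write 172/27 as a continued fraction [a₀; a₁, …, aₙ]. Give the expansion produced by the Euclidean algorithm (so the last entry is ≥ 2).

172 = 6*27 + 10
27 = 2*10 + 7
10 = 1*7 + 3
7 = 2*3 + 1
3 = 3*1 + 0  (stop)
So 172/27 = [6; 2, 1, 2, 3].

[6; 2, 1, 2, 3]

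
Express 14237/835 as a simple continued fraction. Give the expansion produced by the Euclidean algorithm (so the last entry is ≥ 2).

[17; 19, 1, 7, 2, 2]

14237 = 17*835 + 42
835 = 19*42 + 37
42 = 1*37 + 5
37 = 7*5 + 2
5 = 2*2 + 1
2 = 2*1 + 0  (stop)
So 14237/835 = [17; 19, 1, 7, 2, 2].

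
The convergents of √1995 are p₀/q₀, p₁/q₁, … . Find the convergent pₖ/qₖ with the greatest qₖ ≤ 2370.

35911/804

√1995 = [44; 1, 1, 1, 88, …] (period length 4).
Convergents:
  p_0/q_0 = 44/1
  p_1/q_1 = 45/1
  p_2/q_2 = 89/2
  p_3/q_3 = 134/3
  p_4/q_4 = 11881/266
  p_5/q_5 = 12015/269
  p_6/q_6 = 23896/535
  p_7/q_7 = 35911/804
  p_8/q_8 = 3184064/71287
q_7 = 804 ≤ 2370 < 71287 = q_8, so the answer is 35911/804.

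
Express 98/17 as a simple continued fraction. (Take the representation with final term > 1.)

98 = 5*17 + 13
17 = 1*13 + 4
13 = 3*4 + 1
4 = 4*1 + 0  (stop)
So 98/17 = [5; 1, 3, 4].

[5; 1, 3, 4]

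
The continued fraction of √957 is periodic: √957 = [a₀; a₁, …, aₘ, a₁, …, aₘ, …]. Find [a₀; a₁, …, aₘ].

a₀ = ⌊√957⌋ = 30.
With m₀=0, d₀=1 and mₖ₊₁ = dₖaₖ − mₖ, dₖ₊₁ = (n − mₖ₊₁²)/dₖ, aₖ₊₁ = ⌊(a₀+mₖ₊₁)/dₖ₊₁⌋:
  k=1: m=30, d=57, a=1
  k=2: m=27, d=4, a=14
  k=3: m=29, d=29, a=2
  k=4: m=29, d=4, a=14
  k=5: m=27, d=57, a=1
  k=6: m=30, d=1, a=60
d=1 and a=2a₀=60 at k=6, so the next step gives (m, d) = (30, 57) again — its k=1 value — and the period has length 6.

[30; 1, 14, 2, 14, 1, 60]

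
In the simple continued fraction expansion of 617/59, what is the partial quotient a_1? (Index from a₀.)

2

617 = 10·59 + 27   →  a_0 = 10
59 = 2·27 + 5   →  a_1 = 2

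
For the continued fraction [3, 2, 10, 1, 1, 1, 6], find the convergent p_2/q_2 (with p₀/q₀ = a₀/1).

Using pₖ = aₖpₖ₋₁ + pₖ₋₂, qₖ = aₖqₖ₋₁ + qₖ₋₂ (with p₋₁=1, p₋₂=0, q₋₁=0, q₋₂=1):
  k=0: a=3, p=3, q=1
  k=1: a=2, p=7, q=2
  k=2: a=10, p=73, q=21

73/21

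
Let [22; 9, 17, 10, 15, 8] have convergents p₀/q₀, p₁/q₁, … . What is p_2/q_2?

Using pₖ = aₖpₖ₋₁ + pₖ₋₂, qₖ = aₖqₖ₋₁ + qₖ₋₂ (with p₋₁=1, p₋₂=0, q₋₁=0, q₋₂=1):
  k=0: a=22, p=22, q=1
  k=1: a=9, p=199, q=9
  k=2: a=17, p=3405, q=154

3405/154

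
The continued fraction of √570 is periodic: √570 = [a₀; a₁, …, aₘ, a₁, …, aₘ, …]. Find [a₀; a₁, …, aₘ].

[23; 1, 6, 1, 46]

a₀ = ⌊√570⌋ = 23.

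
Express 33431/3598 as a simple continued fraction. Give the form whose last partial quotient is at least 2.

33431 = 9×3598 + 1049
3598 = 3×1049 + 451
1049 = 2×451 + 147
451 = 3×147 + 10
147 = 14×10 + 7
10 = 1×7 + 3
7 = 2×3 + 1
3 = 3×1 + 0  (stop)
So 33431/3598 = [9; 3, 2, 3, 14, 1, 2, 3].

[9; 3, 2, 3, 14, 1, 2, 3]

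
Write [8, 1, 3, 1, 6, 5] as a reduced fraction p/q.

Using pₖ = aₖpₖ₋₁ + pₖ₋₂ and qₖ = aₖqₖ₋₁ + qₖ₋₂:
  k=0: a=8, p=8, q=1
  k=1: a=1, p=9, q=1
  k=2: a=3, p=35, q=4
  k=3: a=1, p=44, q=5
  k=4: a=6, p=299, q=34
  k=5: a=5, p=1539, q=175

1539/175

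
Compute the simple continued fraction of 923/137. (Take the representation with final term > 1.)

923 = 6·137 + 101
137 = 1·101 + 36
101 = 2·36 + 29
36 = 1·29 + 7
29 = 4·7 + 1
7 = 7·1 + 0  (stop)
So 923/137 = [6; 1, 2, 1, 4, 7].

[6; 1, 2, 1, 4, 7]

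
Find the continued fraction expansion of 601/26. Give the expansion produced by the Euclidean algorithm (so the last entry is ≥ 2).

[23; 8, 1, 2]

601 = 23·26 + 3
26 = 8·3 + 2
3 = 1·2 + 1
2 = 2·1 + 0  (stop)
So 601/26 = [23; 8, 1, 2].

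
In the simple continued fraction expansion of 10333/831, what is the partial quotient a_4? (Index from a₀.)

10333 = 12·831 + 361   →  a_0 = 12
831 = 2·361 + 109   →  a_1 = 2
361 = 3·109 + 34   →  a_2 = 3
109 = 3·34 + 7   →  a_3 = 3
34 = 4·7 + 6   →  a_4 = 4

4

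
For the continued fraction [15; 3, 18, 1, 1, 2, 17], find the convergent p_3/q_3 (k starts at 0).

Using pₖ = aₖpₖ₋₁ + pₖ₋₂, qₖ = aₖqₖ₋₁ + qₖ₋₂ (with p₋₁=1, p₋₂=0, q₋₁=0, q₋₂=1):
  k=0: a=15, p=15, q=1
  k=1: a=3, p=46, q=3
  k=2: a=18, p=843, q=55
  k=3: a=1, p=889, q=58

889/58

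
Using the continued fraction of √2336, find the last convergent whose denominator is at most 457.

13968/289

√2336 = [48; 3, 96, …] (period length 2).
Convergents:
  p_0/q_0 = 48/1
  p_1/q_1 = 145/3
  p_2/q_2 = 13968/289
  p_3/q_3 = 42049/870
q_2 = 289 ≤ 457 < 870 = q_3, so the answer is 13968/289.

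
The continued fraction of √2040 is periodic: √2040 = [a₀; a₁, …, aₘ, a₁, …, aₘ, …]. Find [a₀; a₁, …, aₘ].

a₀ = ⌊√2040⌋ = 45.
With m₀=0, d₀=1 and mₖ₊₁ = dₖaₖ − mₖ, dₖ₊₁ = (n − mₖ₊₁²)/dₖ, aₖ₊₁ = ⌊(a₀+mₖ₊₁)/dₖ₊₁⌋:
  k=1: m=45, d=15, a=6
  k=2: m=45, d=1, a=90
d=1 and a=2a₀=90 at k=2, so the next step gives (m, d) = (45, 15) again — its k=1 value — and the period has length 2.

[45; 6, 90]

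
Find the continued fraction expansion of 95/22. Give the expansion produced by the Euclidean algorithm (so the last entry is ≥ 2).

[4; 3, 7]

95 = 4*22 + 7
22 = 3*7 + 1
7 = 7*1 + 0  (stop)
So 95/22 = [4; 3, 7].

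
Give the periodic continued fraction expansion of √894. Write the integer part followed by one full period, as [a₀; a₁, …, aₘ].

[29; 1, 8, 1, 58]

a₀ = ⌊√894⌋ = 29.
With m₀=0, d₀=1 and mₖ₊₁ = dₖaₖ − mₖ, dₖ₊₁ = (n − mₖ₊₁²)/dₖ, aₖ₊₁ = ⌊(a₀+mₖ₊₁)/dₖ₊₁⌋:
  k=1: m=29, d=53, a=1
  k=2: m=24, d=6, a=8
  k=3: m=24, d=53, a=1
  k=4: m=29, d=1, a=58
d=1 and a=2a₀=58 at k=4, so the next step gives (m, d) = (29, 53) again — its k=1 value — and the period has length 4.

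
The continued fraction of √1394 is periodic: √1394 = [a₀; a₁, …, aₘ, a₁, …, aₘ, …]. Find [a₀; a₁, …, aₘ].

a₀ = ⌊√1394⌋ = 37.
With m₀=0, d₀=1 and mₖ₊₁ = dₖaₖ − mₖ, dₖ₊₁ = (n − mₖ₊₁²)/dₖ, aₖ₊₁ = ⌊(a₀+mₖ₊₁)/dₖ₊₁⌋:
  k=1: m=37, d=25, a=2
  k=2: m=13, d=49, a=1
  k=3: m=36, d=2, a=36
  k=4: m=36, d=49, a=1
  k=5: m=13, d=25, a=2
  k=6: m=37, d=1, a=74
d=1 and a=2a₀=74 at k=6, so the next step gives (m, d) = (37, 25) again — its k=1 value — and the period has length 6.

[37; 2, 1, 36, 1, 2, 74]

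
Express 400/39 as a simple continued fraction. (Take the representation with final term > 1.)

400 = 10*39 + 10
39 = 3*10 + 9
10 = 1*9 + 1
9 = 9*1 + 0  (stop)
So 400/39 = [10; 3, 1, 9].

[10; 3, 1, 9]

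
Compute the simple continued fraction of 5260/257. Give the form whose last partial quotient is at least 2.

[20; 2, 7, 17]

5260 = 20*257 + 120
257 = 2*120 + 17
120 = 7*17 + 1
17 = 17*1 + 0  (stop)
So 5260/257 = [20; 2, 7, 17].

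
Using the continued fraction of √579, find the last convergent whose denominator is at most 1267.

18504/769

√579 = [24; 16, 48, …] (period length 2).
Convergents:
  p_0/q_0 = 24/1
  p_1/q_1 = 385/16
  p_2/q_2 = 18504/769
  p_3/q_3 = 296449/12320
q_2 = 769 ≤ 1267 < 12320 = q_3, so the answer is 18504/769.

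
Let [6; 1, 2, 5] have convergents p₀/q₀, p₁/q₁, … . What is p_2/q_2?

Using pₖ = aₖpₖ₋₁ + pₖ₋₂, qₖ = aₖqₖ₋₁ + qₖ₋₂ (with p₋₁=1, p₋₂=0, q₋₁=0, q₋₂=1):
  k=0: a=6, p=6, q=1
  k=1: a=1, p=7, q=1
  k=2: a=2, p=20, q=3

20/3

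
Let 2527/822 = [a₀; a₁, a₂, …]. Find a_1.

13

2527 = 3·822 + 61   →  a_0 = 3
822 = 13·61 + 29   →  a_1 = 13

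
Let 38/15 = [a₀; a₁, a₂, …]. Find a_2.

38 = 2·15 + 8   →  a_0 = 2
15 = 1·8 + 7   →  a_1 = 1
8 = 1·7 + 1   →  a_2 = 1

1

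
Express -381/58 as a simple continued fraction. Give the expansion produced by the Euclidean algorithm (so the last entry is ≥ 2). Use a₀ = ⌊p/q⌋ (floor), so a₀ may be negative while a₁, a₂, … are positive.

-381 = -7·58 + 25
58 = 2·25 + 8
25 = 3·8 + 1
8 = 8·1 + 0  (stop)
So -381/58 = [-7; 2, 3, 8].

[-7; 2, 3, 8]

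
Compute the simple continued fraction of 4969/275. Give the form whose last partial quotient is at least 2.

4969 = 18*275 + 19
275 = 14*19 + 9
19 = 2*9 + 1
9 = 9*1 + 0  (stop)
So 4969/275 = [18; 14, 2, 9].

[18; 14, 2, 9]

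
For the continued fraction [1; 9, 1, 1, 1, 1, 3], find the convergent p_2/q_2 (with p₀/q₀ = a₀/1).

11/10

Using pₖ = aₖpₖ₋₁ + pₖ₋₂, qₖ = aₖqₖ₋₁ + qₖ₋₂ (with p₋₁=1, p₋₂=0, q₋₁=0, q₋₂=1):
  k=0: a=1, p=1, q=1
  k=1: a=9, p=10, q=9
  k=2: a=1, p=11, q=10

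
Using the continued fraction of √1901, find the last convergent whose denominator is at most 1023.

√1901 = [43; 1, 1, 1, 1, 86, …] (period length 5).
Convergents:
  p_0/q_0 = 43/1
  p_1/q_1 = 44/1
  p_2/q_2 = 87/2
  p_3/q_3 = 131/3
  p_4/q_4 = 218/5
  p_5/q_5 = 18879/433
  p_6/q_6 = 19097/438
  p_7/q_7 = 37976/871
  p_8/q_8 = 57073/1309
q_7 = 871 ≤ 1023 < 1309 = q_8, so the answer is 37976/871.

37976/871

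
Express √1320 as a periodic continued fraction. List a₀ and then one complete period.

a₀ = ⌊√1320⌋ = 36.

[36; 3, 72]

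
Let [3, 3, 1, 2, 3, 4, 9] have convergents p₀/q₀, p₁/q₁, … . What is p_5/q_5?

520/159

Using pₖ = aₖpₖ₋₁ + pₖ₋₂, qₖ = aₖqₖ₋₁ + qₖ₋₂ (with p₋₁=1, p₋₂=0, q₋₁=0, q₋₂=1):
  k=0: a=3, p=3, q=1
  k=1: a=3, p=10, q=3
  k=2: a=1, p=13, q=4
  k=3: a=2, p=36, q=11
  k=4: a=3, p=121, q=37
  k=5: a=4, p=520, q=159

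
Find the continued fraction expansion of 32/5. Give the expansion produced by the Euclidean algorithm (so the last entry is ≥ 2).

32 = 6×5 + 2
5 = 2×2 + 1
2 = 2×1 + 0  (stop)
So 32/5 = [6; 2, 2].

[6; 2, 2]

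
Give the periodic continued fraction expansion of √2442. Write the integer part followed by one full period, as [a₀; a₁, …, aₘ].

a₀ = ⌊√2442⌋ = 49.

[49; 2, 2, 2, 98]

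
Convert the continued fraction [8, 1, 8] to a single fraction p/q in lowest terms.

80/9

Using pₖ = aₖpₖ₋₁ + pₖ₋₂ and qₖ = aₖqₖ₋₁ + qₖ₋₂:
  k=0: a=8, p=8, q=1
  k=1: a=1, p=9, q=1
  k=2: a=8, p=80, q=9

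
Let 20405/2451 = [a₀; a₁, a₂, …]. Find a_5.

1

20405 = 8·2451 + 797   →  a_0 = 8
2451 = 3·797 + 60   →  a_1 = 3
797 = 13·60 + 17   →  a_2 = 13
60 = 3·17 + 9   →  a_3 = 3
17 = 1·9 + 8   →  a_4 = 1
9 = 1·8 + 1   →  a_5 = 1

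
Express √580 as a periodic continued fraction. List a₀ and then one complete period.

a₀ = ⌊√580⌋ = 24.
With m₀=0, d₀=1 and mₖ₊₁ = dₖaₖ − mₖ, dₖ₊₁ = (n − mₖ₊₁²)/dₖ, aₖ₊₁ = ⌊(a₀+mₖ₊₁)/dₖ₊₁⌋:
  k=1: m=24, d=4, a=12
  k=2: m=24, d=1, a=48
d=1 and a=2a₀=48 at k=2, so the next step gives (m, d) = (24, 4) again — its k=1 value — and the period has length 2.

[24; 12, 48]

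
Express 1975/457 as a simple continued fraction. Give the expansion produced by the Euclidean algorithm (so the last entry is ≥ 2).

1975 = 4×457 + 147
457 = 3×147 + 16
147 = 9×16 + 3
16 = 5×3 + 1
3 = 3×1 + 0  (stop)
So 1975/457 = [4; 3, 9, 5, 3].

[4; 3, 9, 5, 3]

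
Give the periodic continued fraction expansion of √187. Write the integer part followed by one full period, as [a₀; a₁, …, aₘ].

a₀ = ⌊√187⌋ = 13.
With m₀=0, d₀=1 and mₖ₊₁ = dₖaₖ − mₖ, dₖ₊₁ = (n − mₖ₊₁²)/dₖ, aₖ₊₁ = ⌊(a₀+mₖ₊₁)/dₖ₊₁⌋:
  k=1: m=13, d=18, a=1
  k=2: m=5, d=9, a=2
  k=3: m=13, d=2, a=13
  k=4: m=13, d=9, a=2
  k=5: m=5, d=18, a=1
  k=6: m=13, d=1, a=26
d=1 and a=2a₀=26 at k=6, so the next step gives (m, d) = (13, 18) again — its k=1 value — and the period has length 6.

[13; 1, 2, 13, 2, 1, 26]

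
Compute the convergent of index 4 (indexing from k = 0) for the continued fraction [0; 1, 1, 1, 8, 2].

Using pₖ = aₖpₖ₋₁ + pₖ₋₂, qₖ = aₖqₖ₋₁ + qₖ₋₂ (with p₋₁=1, p₋₂=0, q₋₁=0, q₋₂=1):
  k=0: a=0, p=0, q=1
  k=1: a=1, p=1, q=1
  k=2: a=1, p=1, q=2
  k=3: a=1, p=2, q=3
  k=4: a=8, p=17, q=26

17/26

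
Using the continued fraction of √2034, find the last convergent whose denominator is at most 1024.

40635/901

√2034 = [45; 10, 90, …] (period length 2).
Convergents:
  p_0/q_0 = 45/1
  p_1/q_1 = 451/10
  p_2/q_2 = 40635/901
  p_3/q_3 = 406801/9020
q_2 = 901 ≤ 1024 < 9020 = q_3, so the answer is 40635/901.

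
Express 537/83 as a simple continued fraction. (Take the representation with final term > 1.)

[6; 2, 7, 1, 4]

537 = 6*83 + 39
83 = 2*39 + 5
39 = 7*5 + 4
5 = 1*4 + 1
4 = 4*1 + 0  (stop)
So 537/83 = [6; 2, 7, 1, 4].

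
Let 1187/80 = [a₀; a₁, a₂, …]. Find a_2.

5

1187 = 14·80 + 67   →  a_0 = 14
80 = 1·67 + 13   →  a_1 = 1
67 = 5·13 + 2   →  a_2 = 5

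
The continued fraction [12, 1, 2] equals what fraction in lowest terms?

38/3

Using pₖ = aₖpₖ₋₁ + pₖ₋₂ and qₖ = aₖqₖ₋₁ + qₖ₋₂:
  k=0: a=12, p=12, q=1
  k=1: a=1, p=13, q=1
  k=2: a=2, p=38, q=3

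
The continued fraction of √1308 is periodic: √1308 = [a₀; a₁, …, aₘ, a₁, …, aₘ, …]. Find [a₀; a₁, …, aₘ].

[36; 6, 72]

a₀ = ⌊√1308⌋ = 36.
With m₀=0, d₀=1 and mₖ₊₁ = dₖaₖ − mₖ, dₖ₊₁ = (n − mₖ₊₁²)/dₖ, aₖ₊₁ = ⌊(a₀+mₖ₊₁)/dₖ₊₁⌋:
  k=1: m=36, d=12, a=6
  k=2: m=36, d=1, a=72
d=1 and a=2a₀=72 at k=2, so the next step gives (m, d) = (36, 12) again — its k=1 value — and the period has length 2.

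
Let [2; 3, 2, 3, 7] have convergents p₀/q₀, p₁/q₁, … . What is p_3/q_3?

55/24

Using pₖ = aₖpₖ₋₁ + pₖ₋₂, qₖ = aₖqₖ₋₁ + qₖ₋₂ (with p₋₁=1, p₋₂=0, q₋₁=0, q₋₂=1):
  k=0: a=2, p=2, q=1
  k=1: a=3, p=7, q=3
  k=2: a=2, p=16, q=7
  k=3: a=3, p=55, q=24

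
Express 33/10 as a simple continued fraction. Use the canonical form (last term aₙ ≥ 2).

[3; 3, 3]

33 = 3·10 + 3
10 = 3·3 + 1
3 = 3·1 + 0  (stop)
So 33/10 = [3; 3, 3].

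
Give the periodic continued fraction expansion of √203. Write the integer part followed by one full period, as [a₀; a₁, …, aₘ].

[14; 4, 28]

a₀ = ⌊√203⌋ = 14.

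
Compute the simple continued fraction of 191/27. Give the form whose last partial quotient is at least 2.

[7; 13, 2]

191 = 7×27 + 2
27 = 13×2 + 1
2 = 2×1 + 0  (stop)
So 191/27 = [7; 13, 2].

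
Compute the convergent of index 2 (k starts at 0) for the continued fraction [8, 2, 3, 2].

59/7

Using pₖ = aₖpₖ₋₁ + pₖ₋₂, qₖ = aₖqₖ₋₁ + qₖ₋₂ (with p₋₁=1, p₋₂=0, q₋₁=0, q₋₂=1):
  k=0: a=8, p=8, q=1
  k=1: a=2, p=17, q=2
  k=2: a=3, p=59, q=7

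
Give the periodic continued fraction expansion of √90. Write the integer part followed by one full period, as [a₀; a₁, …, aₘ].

[9; 2, 18]

a₀ = ⌊√90⌋ = 9.
With m₀=0, d₀=1 and mₖ₊₁ = dₖaₖ − mₖ, dₖ₊₁ = (n − mₖ₊₁²)/dₖ, aₖ₊₁ = ⌊(a₀+mₖ₊₁)/dₖ₊₁⌋:
  k=1: m=9, d=9, a=2
  k=2: m=9, d=1, a=18
d=1 and a=2a₀=18 at k=2, so the next step gives (m, d) = (9, 9) again — its k=1 value — and the period has length 2.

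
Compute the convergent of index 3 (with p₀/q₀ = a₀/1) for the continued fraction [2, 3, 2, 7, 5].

119/52

Using pₖ = aₖpₖ₋₁ + pₖ₋₂, qₖ = aₖqₖ₋₁ + qₖ₋₂ (with p₋₁=1, p₋₂=0, q₋₁=0, q₋₂=1):
  k=0: a=2, p=2, q=1
  k=1: a=3, p=7, q=3
  k=2: a=2, p=16, q=7
  k=3: a=7, p=119, q=52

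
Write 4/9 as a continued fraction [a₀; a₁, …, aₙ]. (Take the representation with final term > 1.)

[0; 2, 4]

4 = 0·9 + 4
9 = 2·4 + 1
4 = 4·1 + 0  (stop)
So 4/9 = [0; 2, 4].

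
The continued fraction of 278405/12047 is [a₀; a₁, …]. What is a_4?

278405 = 23·12047 + 1324   →  a_0 = 23
12047 = 9·1324 + 131   →  a_1 = 9
1324 = 10·131 + 14   →  a_2 = 10
131 = 9·14 + 5   →  a_3 = 9
14 = 2·5 + 4   →  a_4 = 2

2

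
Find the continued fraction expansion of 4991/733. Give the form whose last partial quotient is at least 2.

4991 = 6*733 + 593
733 = 1*593 + 140
593 = 4*140 + 33
140 = 4*33 + 8
33 = 4*8 + 1
8 = 8*1 + 0  (stop)
So 4991/733 = [6; 1, 4, 4, 4, 8].

[6; 1, 4, 4, 4, 8]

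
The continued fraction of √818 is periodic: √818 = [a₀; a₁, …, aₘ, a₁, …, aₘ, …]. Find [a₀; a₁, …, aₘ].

[28; 1, 1, 1, 1, 56]

a₀ = ⌊√818⌋ = 28.
With m₀=0, d₀=1 and mₖ₊₁ = dₖaₖ − mₖ, dₖ₊₁ = (n − mₖ₊₁²)/dₖ, aₖ₊₁ = ⌊(a₀+mₖ₊₁)/dₖ₊₁⌋:
  k=1: m=28, d=34, a=1
  k=2: m=6, d=23, a=1
  k=3: m=17, d=23, a=1
  k=4: m=6, d=34, a=1
  k=5: m=28, d=1, a=56
d=1 and a=2a₀=56 at k=5, so the next step gives (m, d) = (28, 34) again — its k=1 value — and the period has length 5.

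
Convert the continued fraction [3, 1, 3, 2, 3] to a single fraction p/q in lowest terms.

117/31

Using pₖ = aₖpₖ₋₁ + pₖ₋₂ and qₖ = aₖqₖ₋₁ + qₖ₋₂:
  k=0: a=3, p=3, q=1
  k=1: a=1, p=4, q=1
  k=2: a=3, p=15, q=4
  k=3: a=2, p=34, q=9
  k=4: a=3, p=117, q=31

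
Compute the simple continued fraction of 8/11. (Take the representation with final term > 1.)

[0; 1, 2, 1, 2]

8 = 0*11 + 8
11 = 1*8 + 3
8 = 2*3 + 2
3 = 1*2 + 1
2 = 2*1 + 0  (stop)
So 8/11 = [0; 1, 2, 1, 2].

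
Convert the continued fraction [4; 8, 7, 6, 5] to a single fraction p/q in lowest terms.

7450/1807

Fold from the inside: start with 5/1.
  6 + 1/5 = 31/5
  7 + 5/31 = 222/31
  8 + 31/222 = 1807/222
  4 + 222/1807 = 7450/1807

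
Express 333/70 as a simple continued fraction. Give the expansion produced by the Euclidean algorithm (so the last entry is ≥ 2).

[4; 1, 3, 8, 2]

333 = 4·70 + 53
70 = 1·53 + 17
53 = 3·17 + 2
17 = 8·2 + 1
2 = 2·1 + 0  (stop)
So 333/70 = [4; 1, 3, 8, 2].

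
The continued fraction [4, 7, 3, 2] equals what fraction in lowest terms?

211/51

Fold from the inside: start with 2/1.
  3 + 1/2 = 7/2
  7 + 2/7 = 51/7
  4 + 7/51 = 211/51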